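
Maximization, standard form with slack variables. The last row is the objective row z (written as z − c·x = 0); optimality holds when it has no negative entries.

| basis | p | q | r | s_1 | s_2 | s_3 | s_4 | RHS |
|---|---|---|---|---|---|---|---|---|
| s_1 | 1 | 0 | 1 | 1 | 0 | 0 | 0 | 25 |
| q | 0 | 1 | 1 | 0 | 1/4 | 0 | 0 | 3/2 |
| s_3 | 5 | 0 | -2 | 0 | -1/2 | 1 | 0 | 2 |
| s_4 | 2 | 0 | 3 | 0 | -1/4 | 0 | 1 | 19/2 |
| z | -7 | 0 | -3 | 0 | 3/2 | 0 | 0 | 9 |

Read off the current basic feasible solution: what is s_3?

s_3 is basic (row 3); its value is the RHS of that row, 2.

2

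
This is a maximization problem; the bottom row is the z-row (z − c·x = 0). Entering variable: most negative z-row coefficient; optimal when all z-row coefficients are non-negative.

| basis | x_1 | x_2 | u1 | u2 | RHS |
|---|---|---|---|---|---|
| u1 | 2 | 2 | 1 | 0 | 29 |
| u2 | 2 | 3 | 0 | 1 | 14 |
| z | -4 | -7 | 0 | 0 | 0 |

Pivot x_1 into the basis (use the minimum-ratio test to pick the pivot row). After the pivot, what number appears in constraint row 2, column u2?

Ratio test on column x_1 — row 1: 29/2 = 29/2; row 2: 14/2 = 7. Minimum is 7 at row 2 (u2 leaves); pivot element 2.
Divide row 2 by 2; eliminate column x_1 from the other rows.
In the new row 2, the u2 entry is the old entry divided by the pivot: 1/2 = 1/2.

1/2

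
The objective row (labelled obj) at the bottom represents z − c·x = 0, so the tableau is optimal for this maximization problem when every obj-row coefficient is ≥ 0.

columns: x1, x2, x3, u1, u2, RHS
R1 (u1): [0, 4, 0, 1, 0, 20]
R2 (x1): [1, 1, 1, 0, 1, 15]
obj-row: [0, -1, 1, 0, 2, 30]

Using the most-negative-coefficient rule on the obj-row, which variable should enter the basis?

x2

Negative obj-row entries: x2: -1.
The most negative is -1 in column x2, so x2 enters.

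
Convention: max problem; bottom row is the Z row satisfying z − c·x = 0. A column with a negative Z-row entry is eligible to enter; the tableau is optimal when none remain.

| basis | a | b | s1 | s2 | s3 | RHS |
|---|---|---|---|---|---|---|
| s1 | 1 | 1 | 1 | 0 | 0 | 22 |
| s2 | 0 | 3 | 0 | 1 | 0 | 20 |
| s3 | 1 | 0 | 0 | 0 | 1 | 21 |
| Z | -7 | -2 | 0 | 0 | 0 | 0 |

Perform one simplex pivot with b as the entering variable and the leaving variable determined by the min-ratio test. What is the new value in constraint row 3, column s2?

0

Ratio test on column b — row 1: 22/1 = 22; row 2: 20/3 = 20/3; row 3: entry 0 ≤ 0. Minimum is 20/3 at row 2 (s2 leaves); pivot element 3.
Divide row 2 by 3; eliminate column b from the other rows.
Row 3 update in column s2: 0 − 0·(1/3) = 0.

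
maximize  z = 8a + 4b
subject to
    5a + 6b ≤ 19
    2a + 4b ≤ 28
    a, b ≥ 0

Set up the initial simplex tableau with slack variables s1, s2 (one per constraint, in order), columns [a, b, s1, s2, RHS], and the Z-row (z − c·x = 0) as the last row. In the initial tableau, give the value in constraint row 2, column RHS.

28

The RHS of constraint 2 is b_2 = 28.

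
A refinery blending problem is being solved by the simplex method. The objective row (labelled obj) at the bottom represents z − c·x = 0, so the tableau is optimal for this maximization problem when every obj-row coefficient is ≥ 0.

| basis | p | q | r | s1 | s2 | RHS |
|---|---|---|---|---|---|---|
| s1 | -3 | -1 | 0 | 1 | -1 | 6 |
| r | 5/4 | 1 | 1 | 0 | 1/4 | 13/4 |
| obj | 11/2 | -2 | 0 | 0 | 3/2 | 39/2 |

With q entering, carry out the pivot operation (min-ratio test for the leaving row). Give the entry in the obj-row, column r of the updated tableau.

2

Ratio test on column q — row 1: entry -1 ≤ 0; row 2: (13/4)/1 = 13/4. Minimum is 13/4 at row 2 (r leaves); pivot element 1.
Divide row 2 by 1; eliminate column q from the other rows.
obj-row update in column r: 0 − (-2)·1 = 2.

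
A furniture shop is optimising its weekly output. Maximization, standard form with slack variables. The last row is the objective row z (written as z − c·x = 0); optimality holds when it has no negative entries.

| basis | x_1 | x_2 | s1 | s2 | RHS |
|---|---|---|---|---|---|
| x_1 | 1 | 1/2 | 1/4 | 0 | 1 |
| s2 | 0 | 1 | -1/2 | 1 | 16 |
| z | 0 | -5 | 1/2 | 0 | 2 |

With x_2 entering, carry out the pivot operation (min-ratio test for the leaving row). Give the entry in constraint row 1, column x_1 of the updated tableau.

Ratio test on column x_2 — row 1: 1/(1/2) = 2; row 2: 16/1 = 16. Minimum is 2 at row 1 (x_1 leaves); pivot element 1/2.
Divide row 1 by 1/2; eliminate column x_2 from the other rows.
In the new row 1, the x_1 entry is the old entry divided by the pivot: 1/(1/2) = 2.

2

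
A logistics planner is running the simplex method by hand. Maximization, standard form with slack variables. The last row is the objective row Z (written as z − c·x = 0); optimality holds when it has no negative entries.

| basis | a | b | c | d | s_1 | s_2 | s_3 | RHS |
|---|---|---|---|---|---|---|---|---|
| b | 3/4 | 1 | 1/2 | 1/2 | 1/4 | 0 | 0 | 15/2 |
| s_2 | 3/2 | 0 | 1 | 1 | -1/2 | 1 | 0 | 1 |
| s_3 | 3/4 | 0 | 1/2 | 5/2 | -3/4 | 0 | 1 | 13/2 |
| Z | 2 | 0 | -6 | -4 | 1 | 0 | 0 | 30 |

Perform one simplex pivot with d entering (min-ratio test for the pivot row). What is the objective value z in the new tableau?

Ratio test on column d — row 1: (15/2)/(1/2) = 15; row 2: 1/1 = 1; row 3: (13/2)/(5/2) = 13/5. Minimum is 1 at row 2 (s_2 leaves); pivot element 1.
Pivot on row 2; the Z-row RHS becomes 30 − (-4)·1 = 34.

34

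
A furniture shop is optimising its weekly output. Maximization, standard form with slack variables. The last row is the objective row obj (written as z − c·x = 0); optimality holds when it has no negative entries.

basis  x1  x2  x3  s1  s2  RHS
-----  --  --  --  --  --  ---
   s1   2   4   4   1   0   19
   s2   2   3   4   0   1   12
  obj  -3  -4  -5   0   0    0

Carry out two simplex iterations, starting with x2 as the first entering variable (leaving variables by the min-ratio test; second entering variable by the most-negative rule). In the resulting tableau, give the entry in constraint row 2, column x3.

2

Ratio test on column x2 — row 1: 19/4 = 19/4; row 2: 12/3 = 4. Minimum is 4 at row 2 (s2 leaves); pivot element 3.
Divide row 2 by 3; eliminate column x2 from the other rows.
Second iteration: most negative obj-row entry is -1/3 in column x1, so x1 enters.
Ratio test on column x1 — row 1: entry -2/3 ≤ 0; row 2: 4/(2/3) = 6. Minimum is 6 at row 2 (x2 leaves); pivot element 2/3.
Divide row 2 by 2/3; eliminate column x1 from the other rows.
After both pivots, the entry at constraint row 2, column x3 is 2.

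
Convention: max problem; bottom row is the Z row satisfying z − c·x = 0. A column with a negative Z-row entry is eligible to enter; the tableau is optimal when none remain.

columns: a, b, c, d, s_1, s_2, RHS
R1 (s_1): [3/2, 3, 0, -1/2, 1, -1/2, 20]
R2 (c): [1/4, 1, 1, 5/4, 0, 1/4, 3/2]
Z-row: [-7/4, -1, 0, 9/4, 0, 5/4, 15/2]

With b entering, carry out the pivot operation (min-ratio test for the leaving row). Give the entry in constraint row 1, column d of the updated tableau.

Ratio test on column b — row 1: 20/3 = 20/3; row 2: (3/2)/1 = 3/2. Minimum is 3/2 at row 2 (c leaves); pivot element 1.
Divide row 2 by 1; eliminate column b from the other rows.
Row 1 update in column d: -1/2 − 3·(5/4) = -17/4.

-17/4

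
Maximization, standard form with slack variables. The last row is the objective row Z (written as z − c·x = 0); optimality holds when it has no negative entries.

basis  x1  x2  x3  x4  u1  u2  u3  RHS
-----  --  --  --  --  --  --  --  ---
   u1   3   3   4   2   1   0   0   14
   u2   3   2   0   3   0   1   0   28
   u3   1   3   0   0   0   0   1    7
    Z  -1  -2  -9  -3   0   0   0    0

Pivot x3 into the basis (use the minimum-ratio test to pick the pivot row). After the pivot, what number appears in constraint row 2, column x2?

2

Ratio test on column x3 — row 1: 14/4 = 7/2; row 2: entry 0 ≤ 0; row 3: entry 0 ≤ 0. Minimum is 7/2 at row 1 (u1 leaves); pivot element 4.
Divide row 1 by 4; eliminate column x3 from the other rows.
Row 2 update in column x2: 2 − 0·(3/4) = 2.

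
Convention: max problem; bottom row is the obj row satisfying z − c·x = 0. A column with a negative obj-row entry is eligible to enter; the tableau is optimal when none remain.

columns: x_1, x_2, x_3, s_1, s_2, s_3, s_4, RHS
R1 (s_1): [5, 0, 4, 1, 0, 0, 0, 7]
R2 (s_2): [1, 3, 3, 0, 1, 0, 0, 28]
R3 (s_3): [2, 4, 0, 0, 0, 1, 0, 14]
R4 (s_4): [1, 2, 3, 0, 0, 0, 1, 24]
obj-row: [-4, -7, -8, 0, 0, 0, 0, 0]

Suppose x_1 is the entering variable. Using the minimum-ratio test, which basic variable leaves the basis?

Column x_1 entries and ratios — s_1: 7/5 = 7/5; s_2: 28/1 = 28; s_3: 14/2 = 7; s_4: 24/1 = 24.
Smallest ratio is 7/5 in the row of s_1, so s_1 leaves.

s_1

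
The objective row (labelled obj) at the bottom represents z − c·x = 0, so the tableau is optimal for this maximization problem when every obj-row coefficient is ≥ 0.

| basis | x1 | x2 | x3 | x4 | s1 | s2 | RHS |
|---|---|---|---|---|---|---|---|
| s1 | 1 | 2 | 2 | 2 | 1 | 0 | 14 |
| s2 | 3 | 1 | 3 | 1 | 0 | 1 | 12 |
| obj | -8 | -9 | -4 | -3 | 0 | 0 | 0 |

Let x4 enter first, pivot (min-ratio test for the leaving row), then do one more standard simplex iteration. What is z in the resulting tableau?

34

Ratio test on column x4 — row 1: 14/2 = 7; row 2: 12/1 = 12. Minimum is 7 at row 1 (s1 leaves); pivot element 2.
Pivot on row 1; the obj-row RHS becomes 0 − (-3)·7 = 21.
Next entering variable (most negative obj-row entry -13/2): x1.
Ratio test on column x1 — row 1: 7/(1/2) = 14; row 2: 5/(5/2) = 2. Minimum is 2 at row 2 (s2 leaves); pivot element 5/2.
After the second pivot the obj-row RHS is 21 − (-13/2)·2 = 34.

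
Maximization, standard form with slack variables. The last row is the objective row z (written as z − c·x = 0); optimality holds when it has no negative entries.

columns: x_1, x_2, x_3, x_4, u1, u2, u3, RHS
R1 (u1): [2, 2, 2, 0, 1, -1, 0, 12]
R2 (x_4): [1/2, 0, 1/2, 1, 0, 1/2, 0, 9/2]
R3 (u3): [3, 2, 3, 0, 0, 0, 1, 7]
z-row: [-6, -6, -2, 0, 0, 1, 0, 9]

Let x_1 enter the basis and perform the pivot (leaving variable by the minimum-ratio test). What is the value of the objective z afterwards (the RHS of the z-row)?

Ratio test on column x_1 — row 1: 12/2 = 6; row 2: (9/2)/(1/2) = 9; row 3: 7/3 = 7/3. Minimum is 7/3 at row 3 (u3 leaves); pivot element 3.
Pivot on row 3; the z-row RHS becomes 9 − (-6)·(7/3) = 23.

23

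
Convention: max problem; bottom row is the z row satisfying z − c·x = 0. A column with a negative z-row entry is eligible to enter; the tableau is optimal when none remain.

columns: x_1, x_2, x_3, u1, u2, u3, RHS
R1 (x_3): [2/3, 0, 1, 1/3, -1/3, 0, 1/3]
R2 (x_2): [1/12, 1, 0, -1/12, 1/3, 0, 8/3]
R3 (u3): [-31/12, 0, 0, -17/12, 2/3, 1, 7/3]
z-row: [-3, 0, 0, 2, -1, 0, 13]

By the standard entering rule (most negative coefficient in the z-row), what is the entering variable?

Negative z-row entries: x_1: -3, u2: -1.
The most negative is -3 in column x_1, so x_1 enters.

x_1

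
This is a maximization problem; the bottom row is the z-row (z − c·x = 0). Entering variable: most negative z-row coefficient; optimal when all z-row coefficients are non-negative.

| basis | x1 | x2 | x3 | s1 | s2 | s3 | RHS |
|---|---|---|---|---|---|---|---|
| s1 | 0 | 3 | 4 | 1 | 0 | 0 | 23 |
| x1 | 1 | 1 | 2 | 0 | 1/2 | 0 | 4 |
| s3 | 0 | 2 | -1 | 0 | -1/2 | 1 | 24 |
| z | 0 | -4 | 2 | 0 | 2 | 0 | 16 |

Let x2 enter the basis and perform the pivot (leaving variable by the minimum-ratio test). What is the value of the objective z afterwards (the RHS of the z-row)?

32

Ratio test on column x2 — row 1: 23/3 = 23/3; row 2: 4/1 = 4; row 3: 24/2 = 12. Minimum is 4 at row 2 (x1 leaves); pivot element 1.
Pivot on row 2; the z-row RHS becomes 16 − (-4)·4 = 32.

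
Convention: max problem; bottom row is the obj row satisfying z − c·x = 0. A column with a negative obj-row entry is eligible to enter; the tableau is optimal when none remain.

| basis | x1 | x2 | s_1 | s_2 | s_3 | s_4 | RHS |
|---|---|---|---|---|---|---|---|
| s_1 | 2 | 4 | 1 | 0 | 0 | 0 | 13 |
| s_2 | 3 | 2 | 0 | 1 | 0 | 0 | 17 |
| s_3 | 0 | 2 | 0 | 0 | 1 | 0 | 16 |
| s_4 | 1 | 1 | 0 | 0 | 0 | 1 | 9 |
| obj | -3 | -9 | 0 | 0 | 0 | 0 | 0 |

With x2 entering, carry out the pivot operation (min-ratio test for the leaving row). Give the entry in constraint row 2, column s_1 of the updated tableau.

Ratio test on column x2 — row 1: 13/4 = 13/4; row 2: 17/2 = 17/2; row 3: 16/2 = 8; row 4: 9/1 = 9. Minimum is 13/4 at row 1 (s_1 leaves); pivot element 4.
Divide row 1 by 4; eliminate column x2 from the other rows.
Row 2 update in column s_1: 0 − 2·(1/4) = -1/2.

-1/2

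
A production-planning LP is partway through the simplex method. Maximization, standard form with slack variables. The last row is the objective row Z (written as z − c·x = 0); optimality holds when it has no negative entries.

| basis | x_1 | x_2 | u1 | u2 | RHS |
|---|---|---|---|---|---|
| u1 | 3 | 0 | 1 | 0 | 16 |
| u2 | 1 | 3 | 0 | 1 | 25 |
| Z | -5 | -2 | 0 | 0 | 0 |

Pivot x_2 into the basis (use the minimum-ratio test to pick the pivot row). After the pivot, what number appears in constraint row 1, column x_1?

3

Ratio test on column x_2 — row 1: entry 0 ≤ 0; row 2: 25/3 = 25/3. Minimum is 25/3 at row 2 (u2 leaves); pivot element 3.
Divide row 2 by 3; eliminate column x_2 from the other rows.
Row 1 update in column x_1: 3 − 0·(1/3) = 3.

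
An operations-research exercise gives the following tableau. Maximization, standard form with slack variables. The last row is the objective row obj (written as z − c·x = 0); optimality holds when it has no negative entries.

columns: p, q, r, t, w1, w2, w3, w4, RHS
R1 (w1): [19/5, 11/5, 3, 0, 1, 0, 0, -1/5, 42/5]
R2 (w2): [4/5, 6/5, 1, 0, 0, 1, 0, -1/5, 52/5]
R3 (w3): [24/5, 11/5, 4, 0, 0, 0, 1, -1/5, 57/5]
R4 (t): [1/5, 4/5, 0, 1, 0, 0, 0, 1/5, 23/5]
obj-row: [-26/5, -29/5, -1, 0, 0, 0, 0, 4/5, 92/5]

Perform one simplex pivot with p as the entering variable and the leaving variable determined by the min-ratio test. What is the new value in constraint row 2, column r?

7/19

Ratio test on column p — row 1: (42/5)/(19/5) = 42/19; row 2: (52/5)/(4/5) = 13; row 3: (57/5)/(24/5) = 19/8; row 4: (23/5)/(1/5) = 23. Minimum is 42/19 at row 1 (w1 leaves); pivot element 19/5.
Divide row 1 by 19/5; eliminate column p from the other rows.
Row 2 update in column r: 1 − (4/5)·(15/19) = 7/19.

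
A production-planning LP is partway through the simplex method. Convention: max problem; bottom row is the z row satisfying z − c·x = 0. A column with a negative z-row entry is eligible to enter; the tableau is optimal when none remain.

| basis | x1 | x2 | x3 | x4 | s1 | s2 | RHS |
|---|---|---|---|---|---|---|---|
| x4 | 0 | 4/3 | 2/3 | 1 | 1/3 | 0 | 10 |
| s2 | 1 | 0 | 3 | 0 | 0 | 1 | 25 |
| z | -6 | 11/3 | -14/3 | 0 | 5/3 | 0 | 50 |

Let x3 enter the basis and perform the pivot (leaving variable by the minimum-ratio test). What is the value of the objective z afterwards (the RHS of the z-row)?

800/9

Ratio test on column x3 — row 1: 10/(2/3) = 15; row 2: 25/3 = 25/3. Minimum is 25/3 at row 2 (s2 leaves); pivot element 3.
Pivot on row 2; the z-row RHS becomes 50 − (-14/3)·(25/3) = 800/9.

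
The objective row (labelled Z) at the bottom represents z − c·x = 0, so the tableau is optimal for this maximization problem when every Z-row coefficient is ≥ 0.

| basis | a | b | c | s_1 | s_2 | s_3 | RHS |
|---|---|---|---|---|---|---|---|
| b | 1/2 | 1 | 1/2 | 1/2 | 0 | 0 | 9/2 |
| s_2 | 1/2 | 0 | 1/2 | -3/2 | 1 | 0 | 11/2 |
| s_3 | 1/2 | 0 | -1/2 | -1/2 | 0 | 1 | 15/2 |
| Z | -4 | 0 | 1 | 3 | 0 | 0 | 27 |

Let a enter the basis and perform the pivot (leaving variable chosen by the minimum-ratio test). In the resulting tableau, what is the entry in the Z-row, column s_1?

7

Ratio test on column a — row 1: (9/2)/(1/2) = 9; row 2: (11/2)/(1/2) = 11; row 3: (15/2)/(1/2) = 15. Minimum is 9 at row 1 (b leaves); pivot element 1/2.
Divide row 1 by 1/2; eliminate column a from the other rows.
Z-row update in column s_1: 3 − (-4)·1 = 7.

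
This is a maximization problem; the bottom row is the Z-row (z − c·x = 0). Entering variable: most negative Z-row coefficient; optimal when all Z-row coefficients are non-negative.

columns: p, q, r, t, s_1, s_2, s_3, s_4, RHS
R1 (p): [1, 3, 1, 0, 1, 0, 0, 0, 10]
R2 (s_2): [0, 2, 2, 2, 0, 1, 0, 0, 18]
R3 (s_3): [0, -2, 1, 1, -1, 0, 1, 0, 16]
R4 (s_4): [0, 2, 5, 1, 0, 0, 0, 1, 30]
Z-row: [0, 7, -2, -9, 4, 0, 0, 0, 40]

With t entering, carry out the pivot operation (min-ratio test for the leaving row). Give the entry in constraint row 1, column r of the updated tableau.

Ratio test on column t — row 1: entry 0 ≤ 0; row 2: 18/2 = 9; row 3: 16/1 = 16; row 4: 30/1 = 30. Minimum is 9 at row 2 (s_2 leaves); pivot element 2.
Divide row 2 by 2; eliminate column t from the other rows.
Row 1 update in column r: 1 − 0·1 = 1.

1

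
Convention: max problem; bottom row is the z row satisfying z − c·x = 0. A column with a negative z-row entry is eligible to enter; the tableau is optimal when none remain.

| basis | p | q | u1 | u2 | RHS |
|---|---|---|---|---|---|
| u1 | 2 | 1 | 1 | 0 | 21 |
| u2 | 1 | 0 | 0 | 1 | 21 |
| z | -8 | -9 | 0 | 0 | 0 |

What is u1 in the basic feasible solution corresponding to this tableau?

u1 is basic (row 1); its value is the RHS of that row, 21.

21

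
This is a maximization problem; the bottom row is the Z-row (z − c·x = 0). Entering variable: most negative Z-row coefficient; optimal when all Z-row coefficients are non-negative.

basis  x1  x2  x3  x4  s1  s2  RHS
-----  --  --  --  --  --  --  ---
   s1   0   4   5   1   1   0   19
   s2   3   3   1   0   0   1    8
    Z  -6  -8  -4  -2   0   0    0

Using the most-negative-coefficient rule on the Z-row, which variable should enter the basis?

Negative Z-row entries: x1: -6, x2: -8, x3: -4, x4: -2.
The most negative is -8 in column x2, so x2 enters.

x2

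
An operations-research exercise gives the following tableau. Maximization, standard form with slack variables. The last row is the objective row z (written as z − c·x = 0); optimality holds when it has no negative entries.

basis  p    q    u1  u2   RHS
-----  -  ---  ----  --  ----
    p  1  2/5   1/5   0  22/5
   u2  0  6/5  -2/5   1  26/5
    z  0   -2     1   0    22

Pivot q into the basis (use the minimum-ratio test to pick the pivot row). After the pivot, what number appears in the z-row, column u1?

Ratio test on column q — row 1: (22/5)/(2/5) = 11; row 2: (26/5)/(6/5) = 13/3. Minimum is 13/3 at row 2 (u2 leaves); pivot element 6/5.
Divide row 2 by 6/5; eliminate column q from the other rows.
z-row update in column u1: 1 − (-2)·(-1/3) = 1/3.

1/3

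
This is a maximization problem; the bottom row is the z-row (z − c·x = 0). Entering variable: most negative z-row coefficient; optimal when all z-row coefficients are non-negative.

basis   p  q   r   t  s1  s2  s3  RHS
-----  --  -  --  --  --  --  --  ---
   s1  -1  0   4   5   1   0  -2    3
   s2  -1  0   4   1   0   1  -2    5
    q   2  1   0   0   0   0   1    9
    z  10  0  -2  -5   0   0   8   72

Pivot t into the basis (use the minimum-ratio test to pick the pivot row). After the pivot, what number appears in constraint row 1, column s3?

Ratio test on column t — row 1: 3/5 = 3/5; row 2: 5/1 = 5; row 3: entry 0 ≤ 0. Minimum is 3/5 at row 1 (s1 leaves); pivot element 5.
Divide row 1 by 5; eliminate column t from the other rows.
In the new row 1, the s3 entry is the old entry divided by the pivot: (-2)/5 = -2/5.

-2/5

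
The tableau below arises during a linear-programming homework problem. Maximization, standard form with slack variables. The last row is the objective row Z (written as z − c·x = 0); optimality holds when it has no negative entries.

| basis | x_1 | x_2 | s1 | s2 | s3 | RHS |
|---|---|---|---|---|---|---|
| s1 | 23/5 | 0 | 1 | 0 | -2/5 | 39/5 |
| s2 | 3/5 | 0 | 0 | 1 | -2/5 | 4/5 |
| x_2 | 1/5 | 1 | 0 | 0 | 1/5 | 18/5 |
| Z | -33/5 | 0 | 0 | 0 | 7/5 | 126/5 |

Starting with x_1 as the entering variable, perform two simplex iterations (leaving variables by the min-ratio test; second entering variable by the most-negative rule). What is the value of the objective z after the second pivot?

287/8

Ratio test on column x_1 — row 1: (39/5)/(23/5) = 39/23; row 2: (4/5)/(3/5) = 4/3; row 3: (18/5)/(1/5) = 18. Minimum is 4/3 at row 2 (s2 leaves); pivot element 3/5.
Pivot on row 2; the Z-row RHS becomes 126/5 − (-33/5)·(4/3) = 34.
Next entering variable (most negative Z-row entry -3): s3.
Ratio test on column s3 — row 1: (5/3)/(8/3) = 5/8; row 2: entry -2/3 ≤ 0; row 3: (10/3)/(1/3) = 10. Minimum is 5/8 at row 1 (s1 leaves); pivot element 8/3.
After the second pivot the Z-row RHS is 34 − (-3)·(5/8) = 287/8.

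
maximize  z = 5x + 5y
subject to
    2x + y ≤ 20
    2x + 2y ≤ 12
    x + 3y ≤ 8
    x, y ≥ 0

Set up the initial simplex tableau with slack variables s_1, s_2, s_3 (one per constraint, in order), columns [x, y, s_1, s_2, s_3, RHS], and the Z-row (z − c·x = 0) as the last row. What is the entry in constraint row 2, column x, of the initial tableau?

2

Constraint 2 has coefficient 2 on x.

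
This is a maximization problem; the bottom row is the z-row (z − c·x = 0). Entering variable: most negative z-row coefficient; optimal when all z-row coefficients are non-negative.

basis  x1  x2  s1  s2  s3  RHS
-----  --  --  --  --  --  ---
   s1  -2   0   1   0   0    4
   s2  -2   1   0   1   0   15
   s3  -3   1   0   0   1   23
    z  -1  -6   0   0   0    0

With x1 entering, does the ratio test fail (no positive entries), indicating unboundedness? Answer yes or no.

Every constraint-row entry in column x1 is ≤ 0, so increasing x1 is unbounded.

yes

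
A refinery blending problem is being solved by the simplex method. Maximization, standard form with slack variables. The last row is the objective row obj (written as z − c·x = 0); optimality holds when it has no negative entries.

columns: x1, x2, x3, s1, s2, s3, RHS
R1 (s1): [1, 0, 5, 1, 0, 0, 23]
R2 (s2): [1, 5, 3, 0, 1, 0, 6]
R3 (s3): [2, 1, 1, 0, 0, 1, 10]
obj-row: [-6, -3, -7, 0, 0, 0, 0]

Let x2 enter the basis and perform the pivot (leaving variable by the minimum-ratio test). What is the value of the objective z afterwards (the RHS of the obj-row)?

Ratio test on column x2 — row 1: entry 0 ≤ 0; row 2: 6/5 = 6/5; row 3: 10/1 = 10. Minimum is 6/5 at row 2 (s2 leaves); pivot element 5.
Pivot on row 2; the obj-row RHS becomes 0 − (-3)·(6/5) = 18/5.

18/5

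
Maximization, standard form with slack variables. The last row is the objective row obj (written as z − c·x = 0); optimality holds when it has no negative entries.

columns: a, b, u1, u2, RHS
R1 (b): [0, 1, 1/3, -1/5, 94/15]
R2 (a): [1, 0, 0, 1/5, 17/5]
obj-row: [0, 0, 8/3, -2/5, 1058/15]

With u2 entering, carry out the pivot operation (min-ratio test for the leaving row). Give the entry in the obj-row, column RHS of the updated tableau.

232/3

Ratio test on column u2 — row 1: entry -1/5 ≤ 0; row 2: (17/5)/(1/5) = 17. Minimum is 17 at row 2 (a leaves); pivot element 1/5.
Divide row 2 by 1/5; eliminate column u2 from the other rows.
obj-row update in column RHS: 1058/15 − (-2/5)·17 = 232/3.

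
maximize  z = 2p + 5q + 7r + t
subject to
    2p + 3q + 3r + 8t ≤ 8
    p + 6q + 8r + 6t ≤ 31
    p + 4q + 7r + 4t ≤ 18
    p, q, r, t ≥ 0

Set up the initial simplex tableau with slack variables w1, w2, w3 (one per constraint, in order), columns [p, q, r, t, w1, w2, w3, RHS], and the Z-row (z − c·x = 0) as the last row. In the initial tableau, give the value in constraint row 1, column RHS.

8

The RHS of constraint 1 is b_1 = 8.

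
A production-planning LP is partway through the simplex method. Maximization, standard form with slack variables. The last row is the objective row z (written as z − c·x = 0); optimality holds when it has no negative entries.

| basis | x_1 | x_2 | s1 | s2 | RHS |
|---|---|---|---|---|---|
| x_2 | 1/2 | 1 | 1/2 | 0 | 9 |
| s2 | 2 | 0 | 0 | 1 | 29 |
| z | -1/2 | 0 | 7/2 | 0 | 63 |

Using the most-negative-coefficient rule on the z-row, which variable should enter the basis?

Negative z-row entries: x_1: -1/2.
The most negative is -1/2 in column x_1, so x_1 enters.

x_1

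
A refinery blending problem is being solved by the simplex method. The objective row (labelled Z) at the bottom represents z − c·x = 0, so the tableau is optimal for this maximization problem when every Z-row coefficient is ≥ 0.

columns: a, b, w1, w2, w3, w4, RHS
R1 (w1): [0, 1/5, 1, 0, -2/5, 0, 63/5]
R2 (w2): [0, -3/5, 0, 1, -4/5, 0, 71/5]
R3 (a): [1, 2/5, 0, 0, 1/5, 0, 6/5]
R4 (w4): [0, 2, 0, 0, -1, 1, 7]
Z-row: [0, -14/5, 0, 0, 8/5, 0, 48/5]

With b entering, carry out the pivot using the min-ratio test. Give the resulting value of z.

18

Ratio test on column b — row 1: (63/5)/(1/5) = 63; row 2: entry -3/5 ≤ 0; row 3: (6/5)/(2/5) = 3; row 4: 7/2 = 7/2. Minimum is 3 at row 3 (a leaves); pivot element 2/5.
Pivot on row 3; the Z-row RHS becomes 48/5 − (-14/5)·3 = 18.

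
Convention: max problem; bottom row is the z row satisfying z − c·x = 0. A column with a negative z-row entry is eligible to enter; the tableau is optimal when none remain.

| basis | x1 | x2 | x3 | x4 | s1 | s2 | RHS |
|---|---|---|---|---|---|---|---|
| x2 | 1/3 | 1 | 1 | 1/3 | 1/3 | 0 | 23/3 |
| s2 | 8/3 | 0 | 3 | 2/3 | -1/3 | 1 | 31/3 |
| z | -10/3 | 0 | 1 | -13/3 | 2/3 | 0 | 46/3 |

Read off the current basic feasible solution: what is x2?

23/3

x2 is basic (row 1); its value is the RHS of that row, 23/3.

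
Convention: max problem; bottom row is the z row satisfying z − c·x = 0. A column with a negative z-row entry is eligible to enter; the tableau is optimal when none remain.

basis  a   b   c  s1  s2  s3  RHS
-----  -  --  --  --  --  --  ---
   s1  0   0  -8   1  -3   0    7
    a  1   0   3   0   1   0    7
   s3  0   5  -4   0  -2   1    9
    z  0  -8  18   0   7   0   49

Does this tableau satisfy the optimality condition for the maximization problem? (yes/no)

no

The z-row has a negative entry -8 in column b, so it is not optimal.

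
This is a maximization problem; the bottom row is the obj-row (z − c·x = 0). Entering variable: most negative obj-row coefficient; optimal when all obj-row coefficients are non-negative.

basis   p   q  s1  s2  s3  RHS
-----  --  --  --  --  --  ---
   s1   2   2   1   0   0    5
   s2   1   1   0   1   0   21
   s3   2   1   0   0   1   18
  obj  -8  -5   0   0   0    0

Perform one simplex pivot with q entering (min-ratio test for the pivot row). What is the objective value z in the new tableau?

25/2

Ratio test on column q — row 1: 5/2 = 5/2; row 2: 21/1 = 21; row 3: 18/1 = 18. Minimum is 5/2 at row 1 (s1 leaves); pivot element 2.
Pivot on row 1; the obj-row RHS becomes 0 − (-5)·(5/2) = 25/2.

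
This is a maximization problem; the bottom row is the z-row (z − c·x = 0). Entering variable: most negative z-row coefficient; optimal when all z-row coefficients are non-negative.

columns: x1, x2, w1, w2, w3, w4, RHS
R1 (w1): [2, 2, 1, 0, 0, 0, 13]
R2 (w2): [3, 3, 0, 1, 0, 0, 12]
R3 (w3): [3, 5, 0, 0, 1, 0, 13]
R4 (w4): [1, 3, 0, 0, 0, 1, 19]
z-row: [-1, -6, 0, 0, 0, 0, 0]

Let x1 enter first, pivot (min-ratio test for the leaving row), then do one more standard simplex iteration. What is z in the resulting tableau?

13/2

Ratio test on column x1 — row 1: 13/2 = 13/2; row 2: 12/3 = 4; row 3: 13/3 = 13/3; row 4: 19/1 = 19. Minimum is 4 at row 2 (w2 leaves); pivot element 3.
Pivot on row 2; the z-row RHS becomes 0 − (-1)·4 = 4.
Next entering variable (most negative z-row entry -5): x2.
Ratio test on column x2 — row 1: entry 0 ≤ 0; row 2: 4/1 = 4; row 3: 1/2 = 1/2; row 4: 15/2 = 15/2. Minimum is 1/2 at row 3 (w3 leaves); pivot element 2.
After the second pivot the z-row RHS is 4 − (-5)·(1/2) = 13/2.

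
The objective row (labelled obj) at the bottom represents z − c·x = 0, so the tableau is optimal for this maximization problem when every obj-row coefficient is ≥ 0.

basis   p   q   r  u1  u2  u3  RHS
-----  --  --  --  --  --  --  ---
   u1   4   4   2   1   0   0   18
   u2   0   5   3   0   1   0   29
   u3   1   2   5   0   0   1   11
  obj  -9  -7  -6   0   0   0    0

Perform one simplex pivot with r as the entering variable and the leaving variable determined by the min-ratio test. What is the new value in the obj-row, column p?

-39/5

Ratio test on column r — row 1: 18/2 = 9; row 2: 29/3 = 29/3; row 3: 11/5 = 11/5. Minimum is 11/5 at row 3 (u3 leaves); pivot element 5.
Divide row 3 by 5; eliminate column r from the other rows.
obj-row update in column p: -9 − (-6)·(1/5) = -39/5.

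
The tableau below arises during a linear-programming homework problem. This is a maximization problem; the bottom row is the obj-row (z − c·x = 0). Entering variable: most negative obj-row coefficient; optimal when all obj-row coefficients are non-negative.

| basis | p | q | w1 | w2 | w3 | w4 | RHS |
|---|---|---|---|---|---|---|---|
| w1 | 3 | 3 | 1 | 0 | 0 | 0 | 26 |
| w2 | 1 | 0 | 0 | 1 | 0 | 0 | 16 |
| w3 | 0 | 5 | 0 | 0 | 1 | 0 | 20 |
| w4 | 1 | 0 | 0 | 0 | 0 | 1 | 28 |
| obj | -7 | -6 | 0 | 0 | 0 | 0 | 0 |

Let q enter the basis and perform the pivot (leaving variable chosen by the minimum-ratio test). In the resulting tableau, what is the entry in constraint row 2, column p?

Ratio test on column q — row 1: 26/3 = 26/3; row 2: entry 0 ≤ 0; row 3: 20/5 = 4; row 4: entry 0 ≤ 0. Minimum is 4 at row 3 (w3 leaves); pivot element 5.
Divide row 3 by 5; eliminate column q from the other rows.
Row 2 update in column p: 1 − 0·0 = 1.

1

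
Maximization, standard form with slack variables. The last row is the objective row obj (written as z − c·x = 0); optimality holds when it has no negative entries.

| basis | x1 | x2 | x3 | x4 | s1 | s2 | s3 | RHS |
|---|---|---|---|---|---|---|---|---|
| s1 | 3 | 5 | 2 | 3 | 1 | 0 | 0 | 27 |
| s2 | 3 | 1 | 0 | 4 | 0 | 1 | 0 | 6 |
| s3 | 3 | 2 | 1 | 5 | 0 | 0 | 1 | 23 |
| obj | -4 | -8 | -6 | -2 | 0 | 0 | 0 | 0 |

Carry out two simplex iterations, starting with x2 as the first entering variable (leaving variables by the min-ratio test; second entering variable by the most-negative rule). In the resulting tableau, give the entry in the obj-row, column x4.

7

Ratio test on column x2 — row 1: 27/5 = 27/5; row 2: 6/1 = 6; row 3: 23/2 = 23/2. Minimum is 27/5 at row 1 (s1 leaves); pivot element 5.
Divide row 1 by 5; eliminate column x2 from the other rows.
Second iteration: most negative obj-row entry is -14/5 in column x3, so x3 enters.
Ratio test on column x3 — row 1: (27/5)/(2/5) = 27/2; row 2: entry -2/5 ≤ 0; row 3: (61/5)/(1/5) = 61. Minimum is 27/2 at row 1 (x2 leaves); pivot element 2/5.
Divide row 1 by 2/5; eliminate column x3 from the other rows.
After both pivots, the entry at the obj-row, column x4 is 7.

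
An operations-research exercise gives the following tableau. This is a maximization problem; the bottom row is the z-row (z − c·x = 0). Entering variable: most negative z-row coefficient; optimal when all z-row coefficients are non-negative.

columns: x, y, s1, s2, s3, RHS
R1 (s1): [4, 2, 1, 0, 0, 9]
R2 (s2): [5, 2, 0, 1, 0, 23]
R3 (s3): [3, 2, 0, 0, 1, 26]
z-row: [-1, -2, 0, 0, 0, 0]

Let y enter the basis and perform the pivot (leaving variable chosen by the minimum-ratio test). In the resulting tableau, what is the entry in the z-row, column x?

3

Ratio test on column y — row 1: 9/2 = 9/2; row 2: 23/2 = 23/2; row 3: 26/2 = 13. Minimum is 9/2 at row 1 (s1 leaves); pivot element 2.
Divide row 1 by 2; eliminate column y from the other rows.
z-row update in column x: -1 − (-2)·2 = 3.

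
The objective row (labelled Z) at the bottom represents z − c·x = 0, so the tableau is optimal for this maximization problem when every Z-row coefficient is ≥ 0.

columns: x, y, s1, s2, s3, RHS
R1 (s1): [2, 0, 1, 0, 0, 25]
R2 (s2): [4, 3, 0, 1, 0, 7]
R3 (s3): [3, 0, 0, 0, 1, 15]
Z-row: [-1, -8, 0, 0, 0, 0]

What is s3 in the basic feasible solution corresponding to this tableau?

15

s3 is basic (row 3); its value is the RHS of that row, 15.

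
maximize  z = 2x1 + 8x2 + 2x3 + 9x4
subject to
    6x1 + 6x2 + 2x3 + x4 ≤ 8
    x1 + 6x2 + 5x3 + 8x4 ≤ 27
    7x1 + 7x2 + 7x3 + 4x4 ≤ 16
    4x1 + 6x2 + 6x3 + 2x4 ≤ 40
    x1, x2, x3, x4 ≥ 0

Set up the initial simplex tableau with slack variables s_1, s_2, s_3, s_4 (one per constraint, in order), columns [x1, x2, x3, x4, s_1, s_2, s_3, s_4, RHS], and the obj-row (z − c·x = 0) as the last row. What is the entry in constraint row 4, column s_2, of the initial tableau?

0

Slack s_2 belongs to constraint 2; its column is the unit vector e_2, so the entry in row 4 is 0.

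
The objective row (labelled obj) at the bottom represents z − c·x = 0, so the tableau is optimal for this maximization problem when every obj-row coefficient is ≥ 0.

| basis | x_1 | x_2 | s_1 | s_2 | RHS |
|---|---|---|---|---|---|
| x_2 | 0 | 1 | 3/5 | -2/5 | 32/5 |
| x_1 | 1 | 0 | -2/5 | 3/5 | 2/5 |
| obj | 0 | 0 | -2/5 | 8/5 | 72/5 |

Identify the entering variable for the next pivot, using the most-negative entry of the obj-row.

s_1

Negative obj-row entries: s_1: -2/5.
The most negative is -2/5 in column s_1, so s_1 enters.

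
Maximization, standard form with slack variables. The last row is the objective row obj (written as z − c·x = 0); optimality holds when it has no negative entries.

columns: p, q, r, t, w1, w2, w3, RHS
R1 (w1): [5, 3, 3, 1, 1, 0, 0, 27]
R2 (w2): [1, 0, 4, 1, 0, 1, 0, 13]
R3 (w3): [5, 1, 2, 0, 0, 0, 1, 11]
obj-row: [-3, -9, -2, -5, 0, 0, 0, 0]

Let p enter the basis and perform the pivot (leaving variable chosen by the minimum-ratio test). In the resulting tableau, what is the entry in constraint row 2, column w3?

Ratio test on column p — row 1: 27/5 = 27/5; row 2: 13/1 = 13; row 3: 11/5 = 11/5. Minimum is 11/5 at row 3 (w3 leaves); pivot element 5.
Divide row 3 by 5; eliminate column p from the other rows.
Row 2 update in column w3: 0 − 1·(1/5) = -1/5.

-1/5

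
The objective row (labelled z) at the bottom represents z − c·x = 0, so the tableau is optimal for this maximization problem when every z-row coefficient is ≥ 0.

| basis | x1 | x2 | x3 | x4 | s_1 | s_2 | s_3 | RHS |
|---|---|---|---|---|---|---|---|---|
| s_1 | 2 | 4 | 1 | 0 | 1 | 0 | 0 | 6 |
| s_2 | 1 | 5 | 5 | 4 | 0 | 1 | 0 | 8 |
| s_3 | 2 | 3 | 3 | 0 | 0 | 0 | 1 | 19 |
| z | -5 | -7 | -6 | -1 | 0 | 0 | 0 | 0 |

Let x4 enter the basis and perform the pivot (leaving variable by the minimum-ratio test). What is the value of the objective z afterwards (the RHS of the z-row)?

2

Ratio test on column x4 — row 1: entry 0 ≤ 0; row 2: 8/4 = 2; row 3: entry 0 ≤ 0. Minimum is 2 at row 2 (s_2 leaves); pivot element 4.
Pivot on row 2; the z-row RHS becomes 0 − (-1)·2 = 2.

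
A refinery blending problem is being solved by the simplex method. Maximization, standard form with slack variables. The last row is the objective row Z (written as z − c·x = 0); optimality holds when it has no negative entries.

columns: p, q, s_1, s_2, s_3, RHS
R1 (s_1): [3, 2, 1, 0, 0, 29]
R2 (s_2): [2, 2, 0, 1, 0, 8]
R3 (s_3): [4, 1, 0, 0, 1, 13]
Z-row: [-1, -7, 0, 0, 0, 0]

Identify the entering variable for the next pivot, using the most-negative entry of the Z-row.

Negative Z-row entries: p: -1, q: -7.
The most negative is -7 in column q, so q enters.

q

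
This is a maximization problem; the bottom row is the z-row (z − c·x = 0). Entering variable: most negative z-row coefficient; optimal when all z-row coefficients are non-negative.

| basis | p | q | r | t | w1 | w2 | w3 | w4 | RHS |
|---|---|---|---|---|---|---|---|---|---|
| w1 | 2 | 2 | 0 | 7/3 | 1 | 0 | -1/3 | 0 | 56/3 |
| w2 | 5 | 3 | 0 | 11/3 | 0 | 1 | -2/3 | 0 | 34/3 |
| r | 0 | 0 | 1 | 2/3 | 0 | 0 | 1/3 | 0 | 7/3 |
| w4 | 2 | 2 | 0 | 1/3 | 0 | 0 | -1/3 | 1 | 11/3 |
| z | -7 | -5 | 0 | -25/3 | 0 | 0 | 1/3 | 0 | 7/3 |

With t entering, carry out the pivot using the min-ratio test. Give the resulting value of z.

Ratio test on column t — row 1: (56/3)/(7/3) = 8; row 2: (34/3)/(11/3) = 34/11; row 3: (7/3)/(2/3) = 7/2; row 4: (11/3)/(1/3) = 11. Minimum is 34/11 at row 2 (w2 leaves); pivot element 11/3.
Pivot on row 2; the z-row RHS becomes 7/3 − (-25/3)·(34/11) = 309/11.

309/11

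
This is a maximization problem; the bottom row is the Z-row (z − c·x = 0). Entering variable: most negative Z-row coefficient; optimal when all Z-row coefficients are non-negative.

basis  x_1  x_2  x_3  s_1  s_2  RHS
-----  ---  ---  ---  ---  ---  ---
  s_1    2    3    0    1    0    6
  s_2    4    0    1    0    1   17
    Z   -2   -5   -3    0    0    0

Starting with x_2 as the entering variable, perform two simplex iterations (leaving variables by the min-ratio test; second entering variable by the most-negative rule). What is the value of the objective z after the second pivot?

Ratio test on column x_2 — row 1: 6/3 = 2; row 2: entry 0 ≤ 0. Minimum is 2 at row 1 (s_1 leaves); pivot element 3.
Pivot on row 1; the Z-row RHS becomes 0 − (-5)·2 = 10.
Next entering variable (most negative Z-row entry -3): x_3.
Ratio test on column x_3 — row 1: entry 0 ≤ 0; row 2: 17/1 = 17. Minimum is 17 at row 2 (s_2 leaves); pivot element 1.
After the second pivot the Z-row RHS is 10 − (-3)·17 = 61.

61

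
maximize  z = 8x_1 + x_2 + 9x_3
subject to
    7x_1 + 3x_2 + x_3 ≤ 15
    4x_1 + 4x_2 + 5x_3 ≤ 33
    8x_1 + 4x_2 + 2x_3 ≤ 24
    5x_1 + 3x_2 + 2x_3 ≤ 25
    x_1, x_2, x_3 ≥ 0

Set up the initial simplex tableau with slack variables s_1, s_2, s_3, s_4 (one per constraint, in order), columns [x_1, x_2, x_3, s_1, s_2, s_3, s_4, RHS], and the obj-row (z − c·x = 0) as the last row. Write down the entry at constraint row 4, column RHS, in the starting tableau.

25

The RHS of constraint 4 is b_4 = 25.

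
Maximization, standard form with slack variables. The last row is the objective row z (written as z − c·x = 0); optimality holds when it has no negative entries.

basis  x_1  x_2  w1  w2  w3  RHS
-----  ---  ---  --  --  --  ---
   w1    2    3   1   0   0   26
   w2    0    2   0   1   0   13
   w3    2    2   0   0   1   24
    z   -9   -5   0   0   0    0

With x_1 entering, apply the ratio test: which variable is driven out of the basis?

Column x_1 entries and ratios — w1: 26/2 = 13; w2: 0 ≤ 0, skip; w3: 24/2 = 12.
Smallest ratio is 12 in the row of w3, so w3 leaves.

w3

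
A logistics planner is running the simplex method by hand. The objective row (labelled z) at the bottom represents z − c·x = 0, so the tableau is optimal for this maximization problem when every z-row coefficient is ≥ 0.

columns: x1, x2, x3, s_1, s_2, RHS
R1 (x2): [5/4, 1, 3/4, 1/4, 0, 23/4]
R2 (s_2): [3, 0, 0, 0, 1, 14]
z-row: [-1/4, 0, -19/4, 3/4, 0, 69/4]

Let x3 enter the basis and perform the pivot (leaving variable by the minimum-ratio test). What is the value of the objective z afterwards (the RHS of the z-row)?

Ratio test on column x3 — row 1: (23/4)/(3/4) = 23/3; row 2: entry 0 ≤ 0. Minimum is 23/3 at row 1 (x2 leaves); pivot element 3/4.
Pivot on row 1; the z-row RHS becomes 69/4 − (-19/4)·(23/3) = 161/3.

161/3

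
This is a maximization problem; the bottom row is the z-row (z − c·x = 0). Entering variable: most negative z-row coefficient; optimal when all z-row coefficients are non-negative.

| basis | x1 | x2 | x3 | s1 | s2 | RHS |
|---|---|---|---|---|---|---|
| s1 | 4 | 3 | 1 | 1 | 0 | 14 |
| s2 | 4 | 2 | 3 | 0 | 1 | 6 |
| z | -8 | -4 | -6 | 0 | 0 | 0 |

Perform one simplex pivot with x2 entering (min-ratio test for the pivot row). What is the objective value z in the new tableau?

Ratio test on column x2 — row 1: 14/3 = 14/3; row 2: 6/2 = 3. Minimum is 3 at row 2 (s2 leaves); pivot element 2.
Pivot on row 2; the z-row RHS becomes 0 − (-4)·3 = 12.

12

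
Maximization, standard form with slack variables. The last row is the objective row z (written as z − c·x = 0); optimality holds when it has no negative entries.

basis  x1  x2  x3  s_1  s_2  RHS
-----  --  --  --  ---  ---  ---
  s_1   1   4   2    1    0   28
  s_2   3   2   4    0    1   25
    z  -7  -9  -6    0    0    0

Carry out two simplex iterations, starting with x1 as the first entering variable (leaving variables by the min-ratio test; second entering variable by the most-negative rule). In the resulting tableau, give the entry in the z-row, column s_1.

Ratio test on column x1 — row 1: 28/1 = 28; row 2: 25/3 = 25/3. Minimum is 25/3 at row 2 (s_2 leaves); pivot element 3.
Divide row 2 by 3; eliminate column x1 from the other rows.
Second iteration: most negative z-row entry is -13/3 in column x2, so x2 enters.
Ratio test on column x2 — row 1: (59/3)/(10/3) = 59/10; row 2: (25/3)/(2/3) = 25/2. Minimum is 59/10 at row 1 (s_1 leaves); pivot element 10/3.
Divide row 1 by 10/3; eliminate column x2 from the other rows.
After both pivots, the entry at the z-row, column s_1 is 13/10.

13/10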